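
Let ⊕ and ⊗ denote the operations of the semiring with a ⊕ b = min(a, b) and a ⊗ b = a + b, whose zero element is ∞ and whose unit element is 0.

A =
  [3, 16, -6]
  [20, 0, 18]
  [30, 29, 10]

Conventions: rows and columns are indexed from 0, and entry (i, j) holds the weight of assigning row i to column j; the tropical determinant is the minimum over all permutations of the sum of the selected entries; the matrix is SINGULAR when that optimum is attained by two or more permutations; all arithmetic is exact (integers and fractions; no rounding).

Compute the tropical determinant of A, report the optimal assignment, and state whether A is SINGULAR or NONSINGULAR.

σ = (0, 1, 2): 3 + 0 + 10 = 13
σ = (0, 2, 1): 3 + 18 + 29 = 50
σ = (1, 0, 2): 16 + 20 + 10 = 46
σ = (1, 2, 0): 16 + 18 + 30 = 64
σ = (2, 0, 1): (-6) + 20 + 29 = 43
σ = (2, 1, 0): (-6) + 0 + 30 = 24
Optimal value attained by: σ = (0, 1, 2).
Answer: det⊕(A) = 13; verdict: NONSINGULAR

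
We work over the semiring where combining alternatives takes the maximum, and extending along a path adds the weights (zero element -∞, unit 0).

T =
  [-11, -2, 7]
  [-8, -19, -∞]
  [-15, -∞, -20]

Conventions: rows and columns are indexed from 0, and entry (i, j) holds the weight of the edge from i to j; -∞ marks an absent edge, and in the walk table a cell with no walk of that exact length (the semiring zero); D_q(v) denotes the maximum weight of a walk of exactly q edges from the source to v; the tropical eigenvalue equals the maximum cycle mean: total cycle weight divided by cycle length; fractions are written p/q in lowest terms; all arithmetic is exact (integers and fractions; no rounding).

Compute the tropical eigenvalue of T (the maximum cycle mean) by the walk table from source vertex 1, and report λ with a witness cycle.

q=0: [-∞, 0, -∞]
q=1: [-8, -19, -∞]
q=2: [-19, -10, -1]
q=3: [-16, -21, -12]
Optimal cycle mean attained by: cycle 0->2->0, total 7 + (-15), length 2.
Answer: λ = -4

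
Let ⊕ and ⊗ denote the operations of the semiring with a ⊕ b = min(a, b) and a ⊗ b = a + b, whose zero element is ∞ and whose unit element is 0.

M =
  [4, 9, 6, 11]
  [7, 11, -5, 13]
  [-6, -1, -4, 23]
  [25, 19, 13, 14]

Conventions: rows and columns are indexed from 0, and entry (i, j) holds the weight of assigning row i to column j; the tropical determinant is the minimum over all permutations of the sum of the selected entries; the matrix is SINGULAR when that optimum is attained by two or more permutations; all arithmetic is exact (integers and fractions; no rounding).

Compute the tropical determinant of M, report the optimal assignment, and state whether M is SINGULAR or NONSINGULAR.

σ = (0, 1, 2, 3): 4 + 11 + (-4) + 14 = 25
σ = (0, 1, 3, 2): 4 + 11 + 23 + 13 = 51
σ = (0, 2, 1, 3): 4 + (-5) + (-1) + 14 = 12
σ = (0, 2, 3, 1): 4 + (-5) + 23 + 19 = 41
σ = (0, 3, 1, 2): 4 + 13 + (-1) + 13 = 29
σ = (0, 3, 2, 1): 4 + 13 + (-4) + 19 = 32
σ = (1, 0, 2, 3): 9 + 7 + (-4) + 14 = 26
σ = (1, 0, 3, 2): 9 + 7 + 23 + 13 = 52
σ = (1, 2, 0, 3): 9 + (-5) + (-6) + 14 = 12
σ = (1, 2, 3, 0): 9 + (-5) + 23 + 25 = 52
σ = (1, 3, 0, 2): 9 + 13 + (-6) + 13 = 29
σ = (1, 3, 2, 0): 9 + 13 + (-4) + 25 = 43
σ = (2, 0, 1, 3): 6 + 7 + (-1) + 14 = 26
σ = (2, 0, 3, 1): 6 + 7 + 23 + 19 = 55
σ = (2, 1, 0, 3): 6 + 11 + (-6) + 14 = 25
σ = (2, 1, 3, 0): 6 + 11 + 23 + 25 = 65
σ = (2, 3, 0, 1): 6 + 13 + (-6) + 19 = 32
σ = (2, 3, 1, 0): 6 + 13 + (-1) + 25 = 43
σ = (3, 0, 1, 2): 11 + 7 + (-1) + 13 = 30
σ = (3, 0, 2, 1): 11 + 7 + (-4) + 19 = 33
σ = (3, 1, 0, 2): 11 + 11 + (-6) + 13 = 29
σ = (3, 1, 2, 0): 11 + 11 + (-4) + 25 = 43
σ = (3, 2, 0, 1): 11 + (-5) + (-6) + 19 = 19
σ = (3, 2, 1, 0): 11 + (-5) + (-1) + 25 = 30
Optimal value attained by: σ = (0, 2, 1, 3).
Answer: det⊕(M) = 12; verdict: SINGULAR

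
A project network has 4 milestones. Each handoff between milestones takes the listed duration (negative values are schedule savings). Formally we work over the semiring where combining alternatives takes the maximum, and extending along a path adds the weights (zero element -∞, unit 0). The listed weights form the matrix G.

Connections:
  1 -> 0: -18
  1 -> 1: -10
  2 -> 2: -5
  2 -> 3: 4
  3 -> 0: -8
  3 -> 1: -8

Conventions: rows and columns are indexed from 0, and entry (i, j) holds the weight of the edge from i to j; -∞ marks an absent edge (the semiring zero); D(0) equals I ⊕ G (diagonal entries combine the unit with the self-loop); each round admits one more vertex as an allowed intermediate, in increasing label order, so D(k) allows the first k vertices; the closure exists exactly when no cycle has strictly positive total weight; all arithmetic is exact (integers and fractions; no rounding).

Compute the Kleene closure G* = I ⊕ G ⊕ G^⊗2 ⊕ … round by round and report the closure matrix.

D(0):
  [0, -∞, -∞, -∞]
  [-18, 0, -∞, -∞]
  [-∞, -∞, 0, 4]
  [-8, -8, -∞, 0]
D(1):
  [0, -∞, -∞, -∞]
  [-18, 0, -∞, -∞]
  [-∞, -∞, 0, 4]
  [-8, -8, -∞, 0]
D(2):
  [0, -∞, -∞, -∞]
  [-18, 0, -∞, -∞]
  [-∞, -∞, 0, 4]
  [-8, -8, -∞, 0]
D(3):
  [0, -∞, -∞, -∞]
  [-18, 0, -∞, -∞]
  [-∞, -∞, 0, 4]
  [-8, -8, -∞, 0]
D(4):
  [0, -∞, -∞, -∞]
  [-18, 0, -∞, -∞]
  [-4, -4, 0, 4]
  [-8, -8, -∞, 0]
Answer: G* = [[0, -∞, -∞, -∞], [-18, 0, -∞, -∞], [-4, -4, 0, 4], [-8, -8, -∞, 0]]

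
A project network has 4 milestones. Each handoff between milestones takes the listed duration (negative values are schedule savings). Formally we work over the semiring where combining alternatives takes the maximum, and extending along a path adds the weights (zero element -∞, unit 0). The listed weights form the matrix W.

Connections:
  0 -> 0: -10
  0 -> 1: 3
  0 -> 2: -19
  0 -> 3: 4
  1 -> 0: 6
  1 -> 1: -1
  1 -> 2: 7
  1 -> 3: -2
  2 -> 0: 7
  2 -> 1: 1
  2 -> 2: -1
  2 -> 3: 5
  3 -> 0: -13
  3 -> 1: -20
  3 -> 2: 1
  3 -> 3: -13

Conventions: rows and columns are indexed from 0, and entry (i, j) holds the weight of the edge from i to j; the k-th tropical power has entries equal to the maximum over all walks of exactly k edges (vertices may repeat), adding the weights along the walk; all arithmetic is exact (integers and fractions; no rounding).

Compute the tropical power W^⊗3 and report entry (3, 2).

W^⊗2:
  [9, 2, 10, 1]
  [14, 9, 6, 12]
  [7, 10, 8, 11]
  [8, 2, 0, 6]
W^⊗3:
  [17, 12, 9, 15]
  [15, 17, 16, 18]
  [16, 10, 17, 13]
  [8, 11, 9, 12]
Key observation: the optimum is the walk 3->2->1->2, with weight 1 + 1 + 7 = 9.
Optimal value attained by: walk 3->2->1->2.
Answer: (W^⊗3)[3][2] = 9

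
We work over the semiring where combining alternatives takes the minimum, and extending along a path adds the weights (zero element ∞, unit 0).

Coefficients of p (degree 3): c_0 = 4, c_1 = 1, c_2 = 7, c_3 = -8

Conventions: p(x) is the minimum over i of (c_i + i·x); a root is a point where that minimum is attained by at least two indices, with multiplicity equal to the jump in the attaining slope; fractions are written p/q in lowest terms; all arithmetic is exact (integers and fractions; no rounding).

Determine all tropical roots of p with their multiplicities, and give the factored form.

hull edge (i=0, c=4) to (i=3, c=-8): slope -4, span 3
Factored form: p(x) = -8 ⊗ (x ⊕ 4) ⊗ (x ⊕ 4) ⊗ (x ⊕ 4)
Answer: roots = 4 (mult 3)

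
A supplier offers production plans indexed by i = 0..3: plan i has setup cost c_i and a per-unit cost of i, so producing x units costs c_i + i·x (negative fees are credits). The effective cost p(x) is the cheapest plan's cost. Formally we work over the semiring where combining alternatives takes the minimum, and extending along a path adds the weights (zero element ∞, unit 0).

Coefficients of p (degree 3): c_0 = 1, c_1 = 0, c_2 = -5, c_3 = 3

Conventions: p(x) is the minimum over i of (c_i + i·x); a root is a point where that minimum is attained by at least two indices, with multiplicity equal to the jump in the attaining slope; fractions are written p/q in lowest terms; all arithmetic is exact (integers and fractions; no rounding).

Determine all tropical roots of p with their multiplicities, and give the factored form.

hull edge (i=0, c=1) to (i=2, c=-5): slope -3, span 2
hull edge (i=2, c=-5) to (i=3, c=3): slope 8, span 1
Factored form: p(x) = 3 ⊗ (x ⊕ (-8)) ⊗ (x ⊕ 3) ⊗ (x ⊕ 3)
Answer: roots = -8 (mult 1), 3 (mult 2)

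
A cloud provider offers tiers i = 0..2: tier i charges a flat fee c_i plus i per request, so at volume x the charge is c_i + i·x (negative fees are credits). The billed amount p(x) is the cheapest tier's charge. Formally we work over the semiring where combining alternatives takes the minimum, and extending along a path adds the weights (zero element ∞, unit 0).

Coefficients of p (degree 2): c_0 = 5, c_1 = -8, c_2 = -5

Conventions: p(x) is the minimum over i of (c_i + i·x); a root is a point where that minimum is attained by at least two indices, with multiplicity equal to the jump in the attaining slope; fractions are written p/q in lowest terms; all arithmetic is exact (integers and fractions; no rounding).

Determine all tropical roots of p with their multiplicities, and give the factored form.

hull edge (i=0, c=5) to (i=1, c=-8): slope -13, span 1
hull edge (i=1, c=-8) to (i=2, c=-5): slope 3, span 1
Factored form: p(x) = -5 ⊗ (x ⊕ (-3)) ⊗ (x ⊕ 13)
Answer: roots = -3 (mult 1), 13 (mult 1)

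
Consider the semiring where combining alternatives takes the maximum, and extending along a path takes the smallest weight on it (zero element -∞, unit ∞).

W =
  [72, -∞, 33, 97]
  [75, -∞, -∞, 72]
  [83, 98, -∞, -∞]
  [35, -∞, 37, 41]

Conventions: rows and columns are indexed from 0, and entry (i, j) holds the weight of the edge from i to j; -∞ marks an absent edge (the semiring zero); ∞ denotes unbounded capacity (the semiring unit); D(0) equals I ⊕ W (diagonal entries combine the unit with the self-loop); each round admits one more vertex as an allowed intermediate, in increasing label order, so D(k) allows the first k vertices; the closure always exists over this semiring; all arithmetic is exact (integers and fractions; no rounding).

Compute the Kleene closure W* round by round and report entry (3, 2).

D(0):
  [∞, -∞, 33, 97]
  [75, ∞, -∞, 72]
  [83, 98, ∞, -∞]
  [35, -∞, 37, ∞]
D(1):
  [∞, -∞, 33, 97]
  [75, ∞, 33, 75]
  [83, 98, ∞, 83]
  [35, -∞, 37, ∞]
D(2):
  [∞, -∞, 33, 97]
  [75, ∞, 33, 75]
  [83, 98, ∞, 83]
  [35, -∞, 37, ∞]
D(3):
  [∞, 33, 33, 97]
  [75, ∞, 33, 75]
  [83, 98, ∞, 83]
  [37, 37, 37, ∞]
D(4):
  [∞, 37, 37, 97]
  [75, ∞, 37, 75]
  [83, 98, ∞, 83]
  [37, 37, 37, ∞]
Answer: W*[3][2] = 37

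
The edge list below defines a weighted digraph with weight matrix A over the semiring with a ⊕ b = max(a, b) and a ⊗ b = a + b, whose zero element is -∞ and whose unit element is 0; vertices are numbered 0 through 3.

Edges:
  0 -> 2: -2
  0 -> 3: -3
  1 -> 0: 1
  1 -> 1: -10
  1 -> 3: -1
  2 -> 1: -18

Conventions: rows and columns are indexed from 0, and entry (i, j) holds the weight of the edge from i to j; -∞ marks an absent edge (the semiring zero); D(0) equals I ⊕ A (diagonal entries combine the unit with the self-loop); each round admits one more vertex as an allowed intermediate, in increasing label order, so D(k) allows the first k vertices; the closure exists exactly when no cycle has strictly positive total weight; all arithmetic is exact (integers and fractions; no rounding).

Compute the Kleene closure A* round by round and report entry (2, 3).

D(0):
  [0, -∞, -2, -3]
  [1, 0, -∞, -1]
  [-∞, -18, 0, -∞]
  [-∞, -∞, -∞, 0]
D(1):
  [0, -∞, -2, -3]
  [1, 0, -1, -1]
  [-∞, -18, 0, -∞]
  [-∞, -∞, -∞, 0]
D(2):
  [0, -∞, -2, -3]
  [1, 0, -1, -1]
  [-17, -18, 0, -19]
  [-∞, -∞, -∞, 0]
D(3):
  [0, -20, -2, -3]
  [1, 0, -1, -1]
  [-17, -18, 0, -19]
  [-∞, -∞, -∞, 0]
D(4):
  [0, -20, -2, -3]
  [1, 0, -1, -1]
  [-17, -18, 0, -19]
  [-∞, -∞, -∞, 0]
Answer: A*[2][3] = -19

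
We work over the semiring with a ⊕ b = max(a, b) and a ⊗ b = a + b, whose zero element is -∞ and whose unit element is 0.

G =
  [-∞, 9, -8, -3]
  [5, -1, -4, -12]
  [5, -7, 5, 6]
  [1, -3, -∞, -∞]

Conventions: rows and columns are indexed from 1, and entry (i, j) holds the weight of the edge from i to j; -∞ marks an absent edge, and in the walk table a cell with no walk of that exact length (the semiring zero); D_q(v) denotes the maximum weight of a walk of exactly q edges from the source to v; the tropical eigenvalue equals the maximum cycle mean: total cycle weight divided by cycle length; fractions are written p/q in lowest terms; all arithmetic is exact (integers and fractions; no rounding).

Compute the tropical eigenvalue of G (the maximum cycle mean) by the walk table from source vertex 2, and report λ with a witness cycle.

q=0: [-∞, 0, -∞, -∞]
q=1: [5, -1, -4, -12]
q=2: [4, 14, 1, 2]
q=3: [19, 13, 10, 7]
q=4: [18, 28, 15, 16]
Optimal cycle mean attained by: cycle 1->2->1, total 9 + 5, length 2.
Answer: λ = 7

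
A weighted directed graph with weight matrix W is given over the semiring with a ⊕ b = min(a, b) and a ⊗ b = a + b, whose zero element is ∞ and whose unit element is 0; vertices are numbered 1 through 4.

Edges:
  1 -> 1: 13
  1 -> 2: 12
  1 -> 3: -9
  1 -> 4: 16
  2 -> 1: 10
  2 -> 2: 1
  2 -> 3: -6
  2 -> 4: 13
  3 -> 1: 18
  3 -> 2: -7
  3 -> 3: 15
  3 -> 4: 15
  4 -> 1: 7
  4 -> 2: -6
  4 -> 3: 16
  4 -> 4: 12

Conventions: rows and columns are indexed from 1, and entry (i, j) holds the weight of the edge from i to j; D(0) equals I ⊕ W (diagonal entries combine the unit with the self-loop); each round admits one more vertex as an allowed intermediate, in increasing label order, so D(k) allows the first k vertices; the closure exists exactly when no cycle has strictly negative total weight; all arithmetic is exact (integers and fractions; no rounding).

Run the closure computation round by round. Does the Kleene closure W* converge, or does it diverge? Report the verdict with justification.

D(0):
  [0, 12, -9, 16]
  [10, 0, -6, 13]
  [18, -7, 0, 15]
  [7, -6, 16, 0]
D(1):
  [0, 12, -9, 16]
  [10, 0, -6, 13]
  [18, -7, 0, 15]
  [7, -6, -2, 0]
Detection: at round 2, diagonal entry (3, 3) turns strictly negative.
Key observation: the cycle 3->2->1->3 has total weight (-7) + 10 + (-9), which is strictly negative.
Answer: DIVERGES — negative cycle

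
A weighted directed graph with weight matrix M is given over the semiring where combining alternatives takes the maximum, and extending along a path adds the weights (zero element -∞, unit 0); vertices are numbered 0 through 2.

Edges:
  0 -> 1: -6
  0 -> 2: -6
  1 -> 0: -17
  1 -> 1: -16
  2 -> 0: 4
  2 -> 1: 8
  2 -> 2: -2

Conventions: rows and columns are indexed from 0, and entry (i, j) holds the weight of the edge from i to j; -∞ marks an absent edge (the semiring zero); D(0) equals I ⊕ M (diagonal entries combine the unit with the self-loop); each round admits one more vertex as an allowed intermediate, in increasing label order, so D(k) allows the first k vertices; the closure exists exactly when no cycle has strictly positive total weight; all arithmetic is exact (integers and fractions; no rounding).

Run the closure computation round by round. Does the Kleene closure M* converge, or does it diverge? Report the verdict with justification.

D(0):
  [0, -6, -6]
  [-17, 0, -∞]
  [4, 8, 0]
D(1):
  [0, -6, -6]
  [-17, 0, -23]
  [4, 8, 0]
D(2):
  [0, -6, -6]
  [-17, 0, -23]
  [4, 8, 0]
D(3):
  [0, 2, -6]
  [-17, 0, -23]
  [4, 8, 0]
Key observation: every diagonal entry stays at the unit through all rounds, so no improving cycle exists.
Answer: CONVERGES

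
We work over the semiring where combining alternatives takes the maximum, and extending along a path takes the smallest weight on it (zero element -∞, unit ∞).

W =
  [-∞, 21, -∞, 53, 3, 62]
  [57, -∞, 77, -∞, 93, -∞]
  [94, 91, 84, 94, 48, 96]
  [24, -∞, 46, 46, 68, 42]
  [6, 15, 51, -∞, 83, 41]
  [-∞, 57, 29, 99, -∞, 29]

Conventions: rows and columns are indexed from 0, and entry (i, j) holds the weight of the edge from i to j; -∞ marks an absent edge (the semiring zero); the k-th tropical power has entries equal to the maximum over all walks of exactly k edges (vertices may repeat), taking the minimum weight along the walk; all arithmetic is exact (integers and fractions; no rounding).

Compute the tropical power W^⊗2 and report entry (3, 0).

W^⊗2:
  [24, 57, 46, 62, 53, 42]
  [77, 77, 77, 77, 83, 77]
  [84, 84, 84, 96, 91, 84]
  [46, 46, 51, 46, 68, 46]
  [51, 51, 51, 51, 83, 51]
  [57, 29, 57, 46, 68, 42]
Key observation: the optimum is the walk 3->2->0, with weight 46 min 94 = 46.
Optimal value attained by: walk 3->2->0.
Answer: (W^⊗2)[3][0] = 46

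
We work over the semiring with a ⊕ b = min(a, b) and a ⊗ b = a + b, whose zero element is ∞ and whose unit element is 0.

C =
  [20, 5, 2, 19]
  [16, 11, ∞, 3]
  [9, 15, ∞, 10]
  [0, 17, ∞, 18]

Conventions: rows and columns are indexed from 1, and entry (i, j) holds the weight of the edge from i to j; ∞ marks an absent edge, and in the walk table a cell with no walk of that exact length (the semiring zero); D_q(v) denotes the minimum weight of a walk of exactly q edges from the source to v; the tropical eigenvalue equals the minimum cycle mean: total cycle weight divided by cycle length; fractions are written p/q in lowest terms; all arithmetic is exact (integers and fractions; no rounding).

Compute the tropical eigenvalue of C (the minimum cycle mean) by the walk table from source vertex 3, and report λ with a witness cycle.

q=0: [∞, ∞, 0, ∞]
q=1: [9, 15, ∞, 10]
q=2: [10, 14, 11, 18]
q=3: [18, 15, 12, 17]
q=4: [17, 23, 20, 18]
Optimal cycle mean attained by: cycle 1->2->4->1, total 5 + 3 + 0, length 3.
Answer: λ = 8/3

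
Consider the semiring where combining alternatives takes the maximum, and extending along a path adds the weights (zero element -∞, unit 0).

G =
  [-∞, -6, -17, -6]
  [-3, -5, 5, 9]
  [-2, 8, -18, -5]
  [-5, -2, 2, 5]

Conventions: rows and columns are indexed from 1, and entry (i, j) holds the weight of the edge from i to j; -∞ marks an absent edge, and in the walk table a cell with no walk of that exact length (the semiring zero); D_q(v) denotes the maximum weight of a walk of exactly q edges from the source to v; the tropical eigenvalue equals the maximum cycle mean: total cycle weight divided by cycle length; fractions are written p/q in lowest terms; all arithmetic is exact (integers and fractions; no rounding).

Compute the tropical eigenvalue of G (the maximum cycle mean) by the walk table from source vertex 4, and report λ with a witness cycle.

q=0: [-∞, -∞, -∞, 0]
q=1: [-5, -2, 2, 5]
q=2: [0, 10, 7, 10]
q=3: [7, 15, 15, 19]
q=4: [14, 23, 21, 24]
Optimal cycle mean attained by: cycle 2->3->2, total 5 + 8, length 2.
Answer: λ = 13/2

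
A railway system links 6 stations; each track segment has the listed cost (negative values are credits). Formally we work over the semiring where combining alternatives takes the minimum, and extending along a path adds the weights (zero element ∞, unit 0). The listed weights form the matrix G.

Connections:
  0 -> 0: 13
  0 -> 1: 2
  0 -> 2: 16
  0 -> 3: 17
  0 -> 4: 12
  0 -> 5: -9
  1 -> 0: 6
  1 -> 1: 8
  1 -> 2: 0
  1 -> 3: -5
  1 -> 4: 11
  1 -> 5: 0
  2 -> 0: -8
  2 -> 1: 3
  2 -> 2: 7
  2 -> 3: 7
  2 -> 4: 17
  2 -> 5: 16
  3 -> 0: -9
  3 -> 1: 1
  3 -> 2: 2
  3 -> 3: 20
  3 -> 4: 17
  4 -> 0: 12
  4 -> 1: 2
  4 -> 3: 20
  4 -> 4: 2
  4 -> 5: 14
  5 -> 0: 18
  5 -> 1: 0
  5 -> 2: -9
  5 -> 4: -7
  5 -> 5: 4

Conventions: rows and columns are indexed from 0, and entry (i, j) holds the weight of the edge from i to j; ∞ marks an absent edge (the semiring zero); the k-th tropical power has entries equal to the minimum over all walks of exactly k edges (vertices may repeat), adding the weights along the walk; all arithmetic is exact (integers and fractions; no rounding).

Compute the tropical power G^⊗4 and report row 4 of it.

G^⊗2:
  [8, -9, -18, -3, -16, -5]
  [-14, -4, -9, 3, -7, -3]
  [-2, -6, 3, -2, 4, -17]
  [-6, -7, 1, -4, 3, -18]
  [8, 4, 2, -3, 4, 2]
  [-17, -6, -5, -5, -5, 0]
G^⊗3:
  [-26, -15, -14, -14, -14, -9]
  [-17, -12, -12, -9, -10, -23]
  [-11, -17, -26, -11, -24, -13]
  [-13, -18, -27, -12, -25, -15]
  [-12, -2, -7, -1, -5, -1]
  [-14, -15, -9, -11, -7, -26]
G^⊗4:
  [-23, -24, -18, -20, -16, -35]
  [-20, -23, -32, -17, -30, -26]
  [-34, -23, -22, -22, -22, -20]
  [-35, -24, -24, -23, -23, -22]
  [-15, -10, -10, -7, -8, -21]
  [-20, -26, -35, -20, -33, -23]
Answer: row 4 of G^⊗4 = [-15, -10, -10, -7, -8, -21]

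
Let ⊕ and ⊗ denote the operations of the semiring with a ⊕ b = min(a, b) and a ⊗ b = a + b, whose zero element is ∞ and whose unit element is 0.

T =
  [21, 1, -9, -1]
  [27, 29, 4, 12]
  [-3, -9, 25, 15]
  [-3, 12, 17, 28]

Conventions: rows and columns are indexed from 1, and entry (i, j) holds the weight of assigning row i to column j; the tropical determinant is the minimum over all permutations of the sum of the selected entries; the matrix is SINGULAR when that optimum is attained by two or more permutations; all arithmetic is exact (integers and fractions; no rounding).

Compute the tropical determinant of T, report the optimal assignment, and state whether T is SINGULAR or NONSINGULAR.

σ = (1, 2, 3, 4): 21 + 29 + 25 + 28 = 103
σ = (1, 2, 4, 3): 21 + 29 + 15 + 17 = 82
σ = (1, 3, 2, 4): 21 + 4 + (-9) + 28 = 44
σ = (1, 3, 4, 2): 21 + 4 + 15 + 12 = 52
σ = (1, 4, 2, 3): 21 + 12 + (-9) + 17 = 41
σ = (1, 4, 3, 2): 21 + 12 + 25 + 12 = 70
σ = (2, 1, 3, 4): 1 + 27 + 25 + 28 = 81
σ = (2, 1, 4, 3): 1 + 27 + 15 + 17 = 60
σ = (2, 3, 1, 4): 1 + 4 + (-3) + 28 = 30
σ = (2, 3, 4, 1): 1 + 4 + 15 + (-3) = 17
σ = (2, 4, 1, 3): 1 + 12 + (-3) + 17 = 27
σ = (2, 4, 3, 1): 1 + 12 + 25 + (-3) = 35
σ = (3, 1, 2, 4): (-9) + 27 + (-9) + 28 = 37
σ = (3, 1, 4, 2): (-9) + 27 + 15 + 12 = 45
σ = (3, 2, 1, 4): (-9) + 29 + (-3) + 28 = 45
σ = (3, 2, 4, 1): (-9) + 29 + 15 + (-3) = 32
σ = (3, 4, 1, 2): (-9) + 12 + (-3) + 12 = 12
σ = (3, 4, 2, 1): (-9) + 12 + (-9) + (-3) = -9
σ = (4, 1, 2, 3): (-1) + 27 + (-9) + 17 = 34
σ = (4, 1, 3, 2): (-1) + 27 + 25 + 12 = 63
σ = (4, 2, 1, 3): (-1) + 29 + (-3) + 17 = 42
σ = (4, 2, 3, 1): (-1) + 29 + 25 + (-3) = 50
σ = (4, 3, 1, 2): (-1) + 4 + (-3) + 12 = 12
σ = (4, 3, 2, 1): (-1) + 4 + (-9) + (-3) = -9
Optimal value attained by: σ = (3, 4, 2, 1).
Answer: det⊕(T) = -9; verdict: SINGULAR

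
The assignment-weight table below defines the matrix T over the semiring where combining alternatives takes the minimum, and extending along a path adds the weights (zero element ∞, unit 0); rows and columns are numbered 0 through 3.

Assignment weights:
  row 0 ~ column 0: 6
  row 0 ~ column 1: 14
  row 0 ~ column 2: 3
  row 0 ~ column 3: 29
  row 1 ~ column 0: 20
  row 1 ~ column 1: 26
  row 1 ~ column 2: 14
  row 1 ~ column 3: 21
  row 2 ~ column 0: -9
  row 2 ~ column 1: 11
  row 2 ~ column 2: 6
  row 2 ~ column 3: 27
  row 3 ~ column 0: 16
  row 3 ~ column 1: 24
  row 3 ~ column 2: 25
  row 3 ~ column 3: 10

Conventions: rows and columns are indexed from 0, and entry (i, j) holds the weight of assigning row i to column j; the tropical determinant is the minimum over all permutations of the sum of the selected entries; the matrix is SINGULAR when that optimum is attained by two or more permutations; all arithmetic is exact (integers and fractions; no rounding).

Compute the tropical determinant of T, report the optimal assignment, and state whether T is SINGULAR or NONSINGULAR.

σ = (0, 1, 2, 3): 6 + 26 + 6 + 10 = 48
σ = (0, 1, 3, 2): 6 + 26 + 27 + 25 = 84
σ = (0, 2, 1, 3): 6 + 14 + 11 + 10 = 41
σ = (0, 2, 3, 1): 6 + 14 + 27 + 24 = 71
σ = (0, 3, 1, 2): 6 + 21 + 11 + 25 = 63
σ = (0, 3, 2, 1): 6 + 21 + 6 + 24 = 57
σ = (1, 0, 2, 3): 14 + 20 + 6 + 10 = 50
σ = (1, 0, 3, 2): 14 + 20 + 27 + 25 = 86
σ = (1, 2, 0, 3): 14 + 14 + (-9) + 10 = 29
σ = (1, 2, 3, 0): 14 + 14 + 27 + 16 = 71
σ = (1, 3, 0, 2): 14 + 21 + (-9) + 25 = 51
σ = (1, 3, 2, 0): 14 + 21 + 6 + 16 = 57
σ = (2, 0, 1, 3): 3 + 20 + 11 + 10 = 44
σ = (2, 0, 3, 1): 3 + 20 + 27 + 24 = 74
σ = (2, 1, 0, 3): 3 + 26 + (-9) + 10 = 30
σ = (2, 1, 3, 0): 3 + 26 + 27 + 16 = 72
σ = (2, 3, 0, 1): 3 + 21 + (-9) + 24 = 39
σ = (2, 3, 1, 0): 3 + 21 + 11 + 16 = 51
σ = (3, 0, 1, 2): 29 + 20 + 11 + 25 = 85
σ = (3, 0, 2, 1): 29 + 20 + 6 + 24 = 79
σ = (3, 1, 0, 2): 29 + 26 + (-9) + 25 = 71
σ = (3, 1, 2, 0): 29 + 26 + 6 + 16 = 77
σ = (3, 2, 0, 1): 29 + 14 + (-9) + 24 = 58
σ = (3, 2, 1, 0): 29 + 14 + 11 + 16 = 70
Optimal value attained by: σ = (1, 2, 0, 3).
Answer: det⊕(T) = 29; verdict: NONSINGULAR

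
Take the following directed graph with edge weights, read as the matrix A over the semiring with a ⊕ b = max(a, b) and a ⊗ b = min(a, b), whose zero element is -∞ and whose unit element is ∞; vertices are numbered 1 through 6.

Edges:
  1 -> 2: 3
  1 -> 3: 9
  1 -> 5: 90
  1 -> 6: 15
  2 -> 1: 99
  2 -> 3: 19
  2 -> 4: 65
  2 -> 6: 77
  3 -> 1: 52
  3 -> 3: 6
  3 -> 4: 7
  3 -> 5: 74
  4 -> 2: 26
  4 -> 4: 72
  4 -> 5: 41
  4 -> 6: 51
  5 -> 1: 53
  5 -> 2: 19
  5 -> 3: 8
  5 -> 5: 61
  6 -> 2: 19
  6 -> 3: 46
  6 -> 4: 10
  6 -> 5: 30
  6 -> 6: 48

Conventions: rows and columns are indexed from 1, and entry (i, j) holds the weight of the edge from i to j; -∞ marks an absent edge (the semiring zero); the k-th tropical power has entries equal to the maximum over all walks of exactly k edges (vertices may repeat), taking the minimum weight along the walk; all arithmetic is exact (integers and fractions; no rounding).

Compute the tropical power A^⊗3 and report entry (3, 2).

A^⊗2:
  [53, 19, 15, 10, 61, 15]
  [19, 26, 46, 65, 90, 51]
  [53, 19, 9, 7, 61, 15]
  [41, 26, 46, 72, 41, 51]
  [53, 19, 19, 19, 61, 19]
  [46, 19, 46, 19, 46, 48]
A^⊗3:
  [53, 19, 19, 19, 61, 19]
  [53, 26, 46, 65, 61, 51]
  [53, 19, 19, 19, 61, 19]
  [46, 26, 46, 72, 46, 51]
  [53, 19, 19, 19, 61, 19]
  [46, 19, 46, 19, 46, 48]
Key observation: the optimum is the walk 3->1->5->2, with weight 52 min 90 min 19 = 19.
Optimal value attained by: walk 3->1->5->2.
Answer: (A^⊗3)[3][2] = 19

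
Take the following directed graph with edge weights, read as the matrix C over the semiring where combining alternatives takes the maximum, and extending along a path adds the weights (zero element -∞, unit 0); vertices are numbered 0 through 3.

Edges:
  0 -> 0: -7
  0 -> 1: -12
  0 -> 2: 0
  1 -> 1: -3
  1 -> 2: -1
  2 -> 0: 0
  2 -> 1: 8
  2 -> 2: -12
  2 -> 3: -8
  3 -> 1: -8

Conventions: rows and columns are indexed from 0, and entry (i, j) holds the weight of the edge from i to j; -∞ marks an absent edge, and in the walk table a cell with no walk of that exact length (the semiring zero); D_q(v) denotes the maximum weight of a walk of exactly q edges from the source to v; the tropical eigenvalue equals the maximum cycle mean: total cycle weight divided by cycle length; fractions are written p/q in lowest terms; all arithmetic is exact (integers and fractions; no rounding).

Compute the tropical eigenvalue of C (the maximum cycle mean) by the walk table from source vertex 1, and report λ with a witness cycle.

q=0: [-∞, 0, -∞, -∞]
q=1: [-∞, -3, -1, -∞]
q=2: [-1, 7, -4, -9]
q=3: [-4, 4, 6, -12]
q=4: [6, 14, 3, -2]
Optimal cycle mean attained by: cycle 1->2->1, total (-1) + 8, length 2.
Answer: λ = 7/2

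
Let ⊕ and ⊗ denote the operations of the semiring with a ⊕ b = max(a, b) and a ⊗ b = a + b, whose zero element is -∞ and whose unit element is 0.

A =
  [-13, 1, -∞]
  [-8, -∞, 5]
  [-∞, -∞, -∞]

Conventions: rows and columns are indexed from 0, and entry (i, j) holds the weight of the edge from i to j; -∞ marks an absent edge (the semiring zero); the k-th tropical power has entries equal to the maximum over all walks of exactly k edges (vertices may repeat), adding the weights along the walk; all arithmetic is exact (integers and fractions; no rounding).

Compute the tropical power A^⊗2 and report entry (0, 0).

A^⊗2:
  [-7, -12, 6]
  [-21, -7, -∞]
  [-∞, -∞, -∞]
Key observation: the optimum is the walk 0->1->0, with weight 1 + (-8) = -7.
Optimal value attained by: walk 0->1->0.
Answer: (A^⊗2)[0][0] = -7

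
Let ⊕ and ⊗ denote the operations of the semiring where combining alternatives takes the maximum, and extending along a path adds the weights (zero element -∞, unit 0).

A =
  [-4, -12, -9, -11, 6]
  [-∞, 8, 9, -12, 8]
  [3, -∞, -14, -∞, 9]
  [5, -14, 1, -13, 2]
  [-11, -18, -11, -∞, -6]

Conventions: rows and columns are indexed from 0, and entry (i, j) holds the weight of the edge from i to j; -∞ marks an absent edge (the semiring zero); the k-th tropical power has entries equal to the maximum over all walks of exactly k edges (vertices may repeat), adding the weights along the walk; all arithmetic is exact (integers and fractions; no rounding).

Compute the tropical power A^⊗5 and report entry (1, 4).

A^⊗2:
  [-5, -4, -3, -15, 2]
  [12, 16, 17, -4, 18]
  [-1, -9, -2, -8, 9]
  [4, -6, -4, -6, 11]
  [-8, -10, -9, -22, -2]
A^⊗3:
  [0, 4, 5, -16, 6]
  [20, 24, 25, 4, 26]
  [1, -1, 0, -12, 7]
  [0, 2, 3, -7, 10]
  [-6, -2, -1, -19, 0]
A^⊗4:
  [8, 12, 13, -8, 14]
  [28, 32, 33, 12, 34]
  [3, 7, 8, -10, 9]
  [6, 10, 11, -10, 12]
  [2, 6, 7, -14, 8]
A^⊗5:
  [16, 20, 21, 0, 22]
  [36, 40, 41, 20, 42]
  [11, 15, 16, -5, 17]
  [14, 18, 19, -2, 20]
  [10, 14, 15, -6, 16]
Key observation: the optimum is the walk 1->1->1->1->2->4, with weight 8 + 8 + 8 + 9 + 9 = 42.
Optimal value attained by: walk 1->1->1->1->2->4.
Answer: (A^⊗5)[1][4] = 42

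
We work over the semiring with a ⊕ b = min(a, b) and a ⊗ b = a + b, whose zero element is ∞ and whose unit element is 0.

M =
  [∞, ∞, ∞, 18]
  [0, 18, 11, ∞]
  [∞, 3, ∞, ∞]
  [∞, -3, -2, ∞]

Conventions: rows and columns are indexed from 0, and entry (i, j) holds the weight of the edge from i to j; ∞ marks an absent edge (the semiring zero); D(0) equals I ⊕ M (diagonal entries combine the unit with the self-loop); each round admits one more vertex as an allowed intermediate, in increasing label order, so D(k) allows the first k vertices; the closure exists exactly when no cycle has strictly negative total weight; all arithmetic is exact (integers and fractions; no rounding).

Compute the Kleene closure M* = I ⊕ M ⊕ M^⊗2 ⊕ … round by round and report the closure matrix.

D(0):
  [0, ∞, ∞, 18]
  [0, 0, 11, ∞]
  [∞, 3, 0, ∞]
  [∞, -3, -2, 0]
D(1):
  [0, ∞, ∞, 18]
  [0, 0, 11, 18]
  [∞, 3, 0, ∞]
  [∞, -3, -2, 0]
D(2):
  [0, ∞, ∞, 18]
  [0, 0, 11, 18]
  [3, 3, 0, 21]
  [-3, -3, -2, 0]
D(3):
  [0, ∞, ∞, 18]
  [0, 0, 11, 18]
  [3, 3, 0, 21]
  [-3, -3, -2, 0]
D(4):
  [0, 15, 16, 18]
  [0, 0, 11, 18]
  [3, 3, 0, 21]
  [-3, -3, -2, 0]
Answer: M* = [[0, 15, 16, 18], [0, 0, 11, 18], [3, 3, 0, 21], [-3, -3, -2, 0]]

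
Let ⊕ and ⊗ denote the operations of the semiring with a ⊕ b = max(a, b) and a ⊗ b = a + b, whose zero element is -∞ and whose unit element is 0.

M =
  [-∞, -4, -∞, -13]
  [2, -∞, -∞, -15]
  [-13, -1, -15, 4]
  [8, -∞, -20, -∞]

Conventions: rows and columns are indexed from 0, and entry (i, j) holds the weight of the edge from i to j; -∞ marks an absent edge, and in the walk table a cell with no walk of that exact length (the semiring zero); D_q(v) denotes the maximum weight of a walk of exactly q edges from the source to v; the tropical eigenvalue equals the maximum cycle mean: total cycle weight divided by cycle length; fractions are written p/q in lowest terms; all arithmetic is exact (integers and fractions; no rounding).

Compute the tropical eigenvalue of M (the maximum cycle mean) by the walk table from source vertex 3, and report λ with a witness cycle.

q=0: [-∞, -∞, -∞, 0]
q=1: [8, -∞, -20, -∞]
q=2: [-33, 4, -35, -5]
q=3: [6, -36, -25, -11]
q=4: [-3, 2, -31, -7]
Optimal cycle mean attained by: cycle 0->1->0, total (-4) + 2, length 2.
Answer: λ = -1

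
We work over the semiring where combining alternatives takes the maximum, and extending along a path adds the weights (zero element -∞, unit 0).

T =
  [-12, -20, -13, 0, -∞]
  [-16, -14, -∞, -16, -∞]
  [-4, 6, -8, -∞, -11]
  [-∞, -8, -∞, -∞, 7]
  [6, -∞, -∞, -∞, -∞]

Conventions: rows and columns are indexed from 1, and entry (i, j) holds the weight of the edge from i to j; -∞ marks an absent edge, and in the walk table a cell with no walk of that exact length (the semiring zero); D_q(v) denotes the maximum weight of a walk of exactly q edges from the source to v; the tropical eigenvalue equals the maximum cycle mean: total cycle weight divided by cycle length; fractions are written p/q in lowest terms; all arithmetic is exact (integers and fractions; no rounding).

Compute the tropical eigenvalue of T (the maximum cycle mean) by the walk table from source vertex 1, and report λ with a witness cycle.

q=0: [0, -∞, -∞, -∞, -∞]
q=1: [-12, -20, -13, 0, -∞]
q=2: [-17, -7, -21, -12, 7]
q=3: [13, -15, -29, -17, -5]
q=4: [1, -7, 0, 13, -10]
q=5: [-4, 6, -8, 1, 20]
Optimal cycle mean attained by: cycle 1->4->5->1, total 0 + 7 + 6, length 3.
Answer: λ = 13/3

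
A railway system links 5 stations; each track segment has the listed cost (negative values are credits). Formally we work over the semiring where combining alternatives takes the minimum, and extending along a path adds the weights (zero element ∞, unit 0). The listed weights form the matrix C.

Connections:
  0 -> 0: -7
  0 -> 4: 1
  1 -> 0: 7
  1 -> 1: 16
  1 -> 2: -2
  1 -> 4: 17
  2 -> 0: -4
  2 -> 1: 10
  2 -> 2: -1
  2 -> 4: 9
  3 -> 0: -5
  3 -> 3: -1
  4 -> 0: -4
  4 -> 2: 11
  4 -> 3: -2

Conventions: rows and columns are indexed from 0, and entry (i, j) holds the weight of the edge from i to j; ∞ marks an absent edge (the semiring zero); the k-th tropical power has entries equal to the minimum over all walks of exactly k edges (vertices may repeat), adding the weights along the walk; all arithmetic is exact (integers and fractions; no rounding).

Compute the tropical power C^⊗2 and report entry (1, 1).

C^⊗2:
  [-14, ∞, 12, -1, -6]
  [-6, 8, -3, 15, 7]
  [-11, 9, -2, 7, -3]
  [-12, ∞, ∞, -2, -4]
  [-11, 21, 10, -3, -3]
Key observation: the optimum is the walk 1->2->1, with weight (-2) + 10 = 8.
Optimal value attained by: walk 1->2->1.
Answer: (C^⊗2)[1][1] = 8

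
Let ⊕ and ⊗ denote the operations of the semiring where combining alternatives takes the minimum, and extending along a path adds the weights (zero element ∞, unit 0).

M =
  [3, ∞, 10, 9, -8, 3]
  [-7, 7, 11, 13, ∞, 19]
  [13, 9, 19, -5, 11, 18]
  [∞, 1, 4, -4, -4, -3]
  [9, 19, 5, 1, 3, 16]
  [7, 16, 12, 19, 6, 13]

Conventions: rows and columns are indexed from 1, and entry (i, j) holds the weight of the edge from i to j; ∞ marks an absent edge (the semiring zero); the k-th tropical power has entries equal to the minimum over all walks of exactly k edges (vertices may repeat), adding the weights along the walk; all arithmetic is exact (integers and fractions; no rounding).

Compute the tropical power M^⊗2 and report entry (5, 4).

M^⊗2:
  [1, 10, -3, -7, -5, 6]
  [-4, 14, 3, 2, -15, -4]
  [2, -4, -1, -9, -9, -8]
  [-6, -3, 0, -8, -8, -7]
  [12, 2, 5, -3, -3, -2]
  [9, 20, 11, 7, -1, 10]
Key observation: the optimum is the walk 5->4->4, with weight 1 + (-4) = -3.
Optimal value attained by: walk 5->4->4.
Answer: (M^⊗2)[5][4] = -3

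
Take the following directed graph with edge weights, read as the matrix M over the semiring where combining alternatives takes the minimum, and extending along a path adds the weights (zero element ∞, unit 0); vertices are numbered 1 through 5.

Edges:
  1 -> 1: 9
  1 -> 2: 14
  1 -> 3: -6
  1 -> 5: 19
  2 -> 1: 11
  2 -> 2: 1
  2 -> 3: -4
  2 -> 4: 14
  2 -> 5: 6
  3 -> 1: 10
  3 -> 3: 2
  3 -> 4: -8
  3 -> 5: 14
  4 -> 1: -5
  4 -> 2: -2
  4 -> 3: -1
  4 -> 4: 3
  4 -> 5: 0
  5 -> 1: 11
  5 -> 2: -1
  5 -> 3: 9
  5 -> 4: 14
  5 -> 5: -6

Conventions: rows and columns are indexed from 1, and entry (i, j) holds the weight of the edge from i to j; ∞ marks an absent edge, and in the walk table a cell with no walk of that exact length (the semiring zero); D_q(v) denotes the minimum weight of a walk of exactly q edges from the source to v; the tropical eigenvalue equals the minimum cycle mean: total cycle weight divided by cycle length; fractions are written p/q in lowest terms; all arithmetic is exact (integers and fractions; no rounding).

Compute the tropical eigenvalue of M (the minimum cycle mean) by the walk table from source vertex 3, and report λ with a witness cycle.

q=0: [∞, ∞, 0, ∞, ∞]
q=1: [10, ∞, 2, -8, 14]
q=2: [-13, -10, -9, -6, -8]
q=3: [-11, -9, -19, -17, -14]
q=4: [-22, -19, -18, -27, -20]
q=5: [-32, -29, -28, -26, -27]
Optimal cycle mean attained by: cycle 1->3->4->1, total (-6) + (-8) + (-5), length 3.
Answer: λ = -19/3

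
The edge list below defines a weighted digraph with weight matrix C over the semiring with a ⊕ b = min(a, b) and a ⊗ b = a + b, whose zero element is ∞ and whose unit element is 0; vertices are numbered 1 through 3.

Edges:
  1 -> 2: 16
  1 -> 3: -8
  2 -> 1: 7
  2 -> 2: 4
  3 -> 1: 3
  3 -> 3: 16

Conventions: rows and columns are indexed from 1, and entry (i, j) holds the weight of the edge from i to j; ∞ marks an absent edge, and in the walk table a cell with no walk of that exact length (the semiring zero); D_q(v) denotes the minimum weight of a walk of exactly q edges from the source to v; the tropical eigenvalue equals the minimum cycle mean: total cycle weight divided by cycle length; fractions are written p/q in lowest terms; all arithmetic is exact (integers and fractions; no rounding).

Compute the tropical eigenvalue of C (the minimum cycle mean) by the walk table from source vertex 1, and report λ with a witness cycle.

q=0: [0, ∞, ∞]
q=1: [∞, 16, -8]
q=2: [-5, 20, 8]
q=3: [11, 11, -13]
Optimal cycle mean attained by: cycle 1->3->1, total (-8) + 3, length 2.
Answer: λ = -5/2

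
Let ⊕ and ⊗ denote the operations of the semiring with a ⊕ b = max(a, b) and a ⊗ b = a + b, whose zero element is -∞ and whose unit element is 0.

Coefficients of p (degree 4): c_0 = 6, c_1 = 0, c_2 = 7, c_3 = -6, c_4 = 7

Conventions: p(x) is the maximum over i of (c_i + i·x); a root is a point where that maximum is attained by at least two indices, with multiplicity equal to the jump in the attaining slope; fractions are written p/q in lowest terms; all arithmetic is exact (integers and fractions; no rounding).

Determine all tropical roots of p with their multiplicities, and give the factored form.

hull edge (i=0, c=6) to (i=2, c=7): slope 1/2, span 2
hull edge (i=2, c=7) to (i=4, c=7): slope 0, span 2
Factored form: p(x) = 7 ⊗ (x ⊕ (-1/2)) ⊗ (x ⊕ (-1/2)) ⊗ (x ⊕ 0) ⊗ (x ⊕ 0)
Answer: roots = -1/2 (mult 2), 0 (mult 2)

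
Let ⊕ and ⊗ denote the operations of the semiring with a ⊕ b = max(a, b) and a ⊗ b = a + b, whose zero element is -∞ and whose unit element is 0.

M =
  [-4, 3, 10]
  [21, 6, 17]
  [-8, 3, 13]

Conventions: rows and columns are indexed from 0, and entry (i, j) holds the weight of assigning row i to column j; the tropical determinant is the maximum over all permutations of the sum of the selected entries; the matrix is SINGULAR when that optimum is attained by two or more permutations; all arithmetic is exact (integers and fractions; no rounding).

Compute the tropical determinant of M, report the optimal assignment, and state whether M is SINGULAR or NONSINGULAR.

σ = (0, 1, 2): (-4) + 6 + 13 = 15
σ = (0, 2, 1): (-4) + 17 + 3 = 16
σ = (1, 0, 2): 3 + 21 + 13 = 37
σ = (1, 2, 0): 3 + 17 + (-8) = 12
σ = (2, 0, 1): 10 + 21 + 3 = 34
σ = (2, 1, 0): 10 + 6 + (-8) = 8
Optimal value attained by: σ = (1, 0, 2).
Answer: det⊕(M) = 37; verdict: NONSINGULAR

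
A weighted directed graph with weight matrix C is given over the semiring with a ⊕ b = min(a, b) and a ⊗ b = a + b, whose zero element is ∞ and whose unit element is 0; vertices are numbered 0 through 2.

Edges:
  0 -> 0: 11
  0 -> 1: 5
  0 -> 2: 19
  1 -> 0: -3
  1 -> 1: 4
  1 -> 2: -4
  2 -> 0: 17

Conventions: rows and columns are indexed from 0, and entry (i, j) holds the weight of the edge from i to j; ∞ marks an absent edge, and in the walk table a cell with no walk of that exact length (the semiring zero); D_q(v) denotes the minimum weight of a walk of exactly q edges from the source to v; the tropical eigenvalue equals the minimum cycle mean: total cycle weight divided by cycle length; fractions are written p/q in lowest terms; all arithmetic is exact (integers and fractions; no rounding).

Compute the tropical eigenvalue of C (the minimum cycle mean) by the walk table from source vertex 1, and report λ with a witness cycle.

q=0: [∞, 0, ∞]
q=1: [-3, 4, -4]
q=2: [1, 2, 0]
q=3: [-1, 6, -2]
Optimal cycle mean attained by: cycle 0->1->0, total 5 + (-3), length 2.
Answer: λ = 1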